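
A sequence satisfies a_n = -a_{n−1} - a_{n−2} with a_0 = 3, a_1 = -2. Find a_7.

With companion matrix T = [[-1, -1], [1, 0]], [a_n, a_{n−1}]ᵀ = T·[a_{n−1}, a_{n−2}]ᵀ, so [a_7, a_6]ᵀ = T^6·[a_1, a_0]ᵀ.
T^6 = [[1, 0], [0, 1]], giving [a_7, a_6]ᵀ = [[-2], [3]].

-2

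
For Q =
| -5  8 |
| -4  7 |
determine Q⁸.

[[-6559, 13120], [-6560, 13121]]

tr Q = 2 and det Q = -3, so the characteristic polynomial is λ² − (2)λ + (-3) with roots -1 and 3.
Eigenvectors give P = [[2, 1], [1, 1]] with P⁻¹ = [[1, -1], [-1, 2]], and Q = P·diag(-1, 3)·P⁻¹.
Then Q⁸ = P·diag(1, 6561)·P⁻¹ = [[2, 6561], [1, 6561]] · [[1, -1], [-1, 2]] = [[-6559, 13120], [-6560, 13121]].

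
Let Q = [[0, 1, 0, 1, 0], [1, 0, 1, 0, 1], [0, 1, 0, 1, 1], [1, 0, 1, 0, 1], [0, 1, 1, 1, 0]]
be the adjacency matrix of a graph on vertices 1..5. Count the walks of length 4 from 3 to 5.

The number of length-4 walks from vertex 3 to vertex 5 is entry (3,5) of Q⁴, where Q is the adjacency matrix.
Q² = [[2, 0, 2, 0, 2], [0, 3, 1, 3, 1], [2, 1, 3, 1, 2], [0, 3, 1, 3, 1], [2, 1, 2, 1, 3]]
Q³ = [[0, 6, 2, 6, 2], [6, 2, 7, 2, 7], [2, 7, 4, 7, 5], [6, 2, 7, 2, 7], [2, 7, 5, 7, 4]]
Q⁴ = [[12, 4, 14, 4, 14], [4, 20, 11, 20, 11], [14, 11, 19, 11, 18], [4, 20, 11, 20, 11], [14, 11, 18, 11, 19]]

18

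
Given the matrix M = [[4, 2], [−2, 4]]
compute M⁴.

[[−112, 384], [−384, −112]]

M² = [[12, 16], [−16, 12]]
M³ = [[16, 88], [−88, 16]]
M⁴ = [[−112, 384], [−384, −112]]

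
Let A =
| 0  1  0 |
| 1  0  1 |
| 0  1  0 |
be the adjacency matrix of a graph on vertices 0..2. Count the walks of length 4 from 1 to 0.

0

The number of length-4 walks from vertex 1 to vertex 0 is entry (1,0) of A⁴, where A is the adjacency matrix.
A² = [[1, 0, 1], [0, 2, 0], [1, 0, 1]]
A³ = [[0, 2, 0], [2, 0, 2], [0, 2, 0]]
A⁴ = [[2, 0, 2], [0, 4, 0], [2, 0, 2]]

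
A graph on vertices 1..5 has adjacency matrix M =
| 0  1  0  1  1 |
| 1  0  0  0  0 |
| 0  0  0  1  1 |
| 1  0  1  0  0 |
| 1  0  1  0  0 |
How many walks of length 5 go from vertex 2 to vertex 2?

The number of length-5 walks from vertex 2 to vertex 2 is entry (2,2) of M⁵, where M is the adjacency matrix.
M² = [[3, 0, 2, 0, 0], [0, 1, 0, 1, 1], [2, 0, 2, 0, 0], [0, 1, 0, 2, 2], [0, 1, 0, 2, 2]]
M³ = [[0, 3, 0, 5, 5], [3, 0, 2, 0, 0], [0, 2, 0, 4, 4], [5, 0, 4, 0, 0], [5, 0, 4, 0, 0]]
M⁴ = [[13, 0, 10, 0, 0], [0, 3, 0, 5, 5], [10, 0, 8, 0, 0], [0, 5, 0, 9, 9], [0, 5, 0, 9, 9]]
M⁵ = [[0, 13, 0, 23, 23], [13, 0, 10, 0, 0], [0, 10, 0, 18, 18], [23, 0, 18, 0, 0], [23, 0, 18, 0, 0]]

0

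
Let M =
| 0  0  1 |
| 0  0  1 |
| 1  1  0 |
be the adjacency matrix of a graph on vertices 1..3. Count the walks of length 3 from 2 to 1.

0

The number of length-3 walks from vertex 2 to vertex 1 is entry (2,1) of M³, where M is the adjacency matrix.
M² = [[1, 1, 0], [1, 1, 0], [0, 0, 2]]
M³ = [[0, 0, 2], [0, 0, 2], [2, 2, 0]]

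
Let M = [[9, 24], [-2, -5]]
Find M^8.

tr M = 4 and det M = 3, so the characteristic polynomial is λ² − (4)λ + (3) with roots 3 and 1.
Eigenvectors give P = [[4, -3], [-1, 1]] with P⁻¹ = [[1, 3], [1, 4]], and M = P·diag(3, 1)·P⁻¹.
Then M^8 = P·diag(6561, 1)·P⁻¹ = [[26244, -3], [-6561, 1]] · [[1, 3], [1, 4]] = [[26241, 78720], [-6560, -19679]].

[[26241, 78720], [-6560, -19679]]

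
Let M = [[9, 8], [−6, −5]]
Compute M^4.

tr M = 4 and det M = 3, so the characteristic polynomial is λ² − (4)λ + (3) with roots 1 and 3.
Eigenvectors give P = [[−1, 4], [1, −3]] with P⁻¹ = [[3, 4], [1, 1]], and M = P·diag(1, 3)·P⁻¹.
Then M^4 = P·diag(1, 81)·P⁻¹ = [[−1, 324], [1, −243]] · [[3, 4], [1, 1]] = [[321, 320], [−240, −239]].

[[321, 320], [−240, −239]]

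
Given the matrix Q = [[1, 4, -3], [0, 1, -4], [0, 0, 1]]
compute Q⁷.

[[1, 28, -357], [0, 1, -28], [0, 0, 1]]

Q = I + N where N = [[0, 4, -3], [0, 0, -4], [0, 0, 0]] is strictly upper-triangular, so N³ = 0.
(I + N)⁷ = I + 7·N + 21·N² = [[1, 28, -357], [0, 1, -28], [0, 0, 1]].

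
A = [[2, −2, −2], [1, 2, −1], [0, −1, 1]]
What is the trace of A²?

7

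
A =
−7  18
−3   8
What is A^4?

tr A = 1 and det A = −2, so the characteristic polynomial is λ² − (1)λ + (−2) with roots 2 and −1.
Eigenvectors give P = [[−2, 3], [−1, 1]] with P⁻¹ = [[1, −3], [1, −2]], and A = P·diag(2, −1)·P⁻¹.
Then A^4 = P·diag(16, 1)·P⁻¹ = [[−32, 3], [−16, 1]] · [[1, −3], [1, −2]] = [[−29, 90], [−15, 46]].

[[−29, 90], [−15, 46]]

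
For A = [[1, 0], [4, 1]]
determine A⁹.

A = I + N where N = [[0, 0], [4, 0]] is strictly lower-triangular, so N² = 0.
(I + N)⁹ = I + 9·N = [[1, 0], [36, 1]].

[[1, 0], [36, 1]]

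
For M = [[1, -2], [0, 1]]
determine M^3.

M = I + N where N = [[0, -2], [0, 0]] is strictly upper-triangular, so N^2 = 0.
(I + N)^3 = I + 3·N = [[1, -6], [0, 1]].

[[1, -6], [0, 1]]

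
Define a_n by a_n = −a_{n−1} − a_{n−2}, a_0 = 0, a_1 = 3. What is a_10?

3

With companion matrix Q = [[−1, −1], [1, 0]], [a_n, a_{n−1}]ᵀ = Q·[a_{n−1}, a_{n−2}]ᵀ, so [a_10, a_9]ᵀ = Q⁹·[a_1, a_0]ᵀ.
Q⁹ = [[1, 0], [0, 1]], giving [a_10, a_9]ᵀ = [[3], [0]].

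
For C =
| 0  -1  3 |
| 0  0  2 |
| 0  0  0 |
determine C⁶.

C is strictly triangular, hence nilpotent: C³ = 0, so C⁶ = 0.

[[0, 0, 0], [0, 0, 0], [0, 0, 0]]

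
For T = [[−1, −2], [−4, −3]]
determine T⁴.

[[209, 208], [416, 417]]

T² = [[9, 8], [16, 17]]
T³ = [[−41, −42], [−84, −83]]
T⁴ = [[209, 208], [416, 417]]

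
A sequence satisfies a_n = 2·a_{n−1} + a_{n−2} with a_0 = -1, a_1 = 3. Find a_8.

1055

With companion matrix Q = [[2, 1], [1, 0]], [a_n, a_{n−1}]ᵀ = Q·[a_{n−1}, a_{n−2}]ᵀ, so [a_8, a_7]ᵀ = Q⁷·[a_1, a_0]ᵀ.
Q⁷ = [[408, 169], [169, 70]], giving [a_8, a_7]ᵀ = [[1055], [437]].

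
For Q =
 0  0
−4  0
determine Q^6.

[[0, 0], [0, 0]]

Q is strictly triangular, hence nilpotent: Q^2 = 0, so Q^6 = 0.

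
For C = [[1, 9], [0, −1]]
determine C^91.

C² = I (check: tr C = 0 and det C = −1), so C^91 = C since 91 is odd.

[[1, 9], [0, −1]]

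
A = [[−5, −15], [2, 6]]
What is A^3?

A² = A (a projection; rank 1, trace 1), so A^3 = A.

[[−5, −15], [2, 6]]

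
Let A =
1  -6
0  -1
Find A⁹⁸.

A² = I (check: tr A = 0 and det A = -1), so A⁹⁸ = I since 98 is even.

[[1, 0], [0, 1]]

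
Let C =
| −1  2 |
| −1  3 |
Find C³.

C² = [[−1, 4], [−2, 7]]
C³ = [[−3, 10], [−5, 17]]

[[−3, 10], [−5, 17]]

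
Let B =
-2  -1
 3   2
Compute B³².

B² = I (check: tr B = 0 and det B = -1), so B³² = I since 32 is even.

[[1, 0], [0, 1]]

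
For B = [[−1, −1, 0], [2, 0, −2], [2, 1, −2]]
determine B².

[[−1, 1, 2], [−6, −4, 4], [−4, −4, 2]]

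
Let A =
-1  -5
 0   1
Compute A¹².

A² = I (check: tr A = 0 and det A = -1), so A¹² = I since 12 is even.

[[1, 0], [0, 1]]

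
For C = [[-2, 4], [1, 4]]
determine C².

[[8, 8], [2, 20]]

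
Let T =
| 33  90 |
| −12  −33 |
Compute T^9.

tr T = 0 and det T = −9, so the characteristic polynomial is λ² − (0)λ + (−9) with roots −3 and 3.
Eigenvectors give P = [[−5, −3], [2, 1]] with P⁻¹ = [[1, 3], [−2, −5]], and T = P·diag(−3, 3)·P⁻¹.
Then T^9 = P·diag(−19683, 19683)·P⁻¹ = [[98415, −59049], [−39366, 19683]] · [[1, 3], [−2, −5]] = [[216513, 590490], [−78732, −216513]].

[[216513, 590490], [−78732, −216513]]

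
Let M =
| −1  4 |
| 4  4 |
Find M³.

[[31, 116], [116, 176]]

M² = [[17, 12], [12, 32]]
M³ = [[31, 116], [116, 176]]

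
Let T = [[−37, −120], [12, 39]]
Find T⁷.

[[−19693, −65640], [6564, 21879]]

tr T = 2 and det T = −3, so the characteristic polynomial is λ² − (2)λ + (−3) with roots −1 and 3.
Eigenvectors give P = [[10, −3], [−3, 1]] with P⁻¹ = [[1, 3], [3, 10]], and T = P·diag(−1, 3)·P⁻¹.
Then T⁷ = P·diag(−1, 2187)·P⁻¹ = [[−10, −6561], [3, 2187]] · [[1, 3], [3, 10]] = [[−19693, −65640], [6564, 21879]].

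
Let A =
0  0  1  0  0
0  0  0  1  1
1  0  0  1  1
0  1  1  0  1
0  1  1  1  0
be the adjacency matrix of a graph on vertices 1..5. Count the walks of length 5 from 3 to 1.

15

The number of length-5 walks from vertex 3 to vertex 1 is entry (3,1) of A⁵, where A is the adjacency matrix.
A² = [[1, 0, 0, 1, 1], [0, 2, 2, 1, 1], [0, 2, 3, 1, 1], [1, 1, 1, 3, 2], [1, 1, 1, 2, 3]]
A³ = [[0, 2, 3, 1, 1], [2, 2, 2, 5, 5], [3, 2, 2, 6, 6], [1, 5, 6, 4, 5], [1, 5, 6, 5, 4]]
A⁴ = [[3, 2, 2, 6, 6], [2, 10, 12, 9, 9], [2, 12, 15, 10, 10], [6, 9, 10, 16, 15], [6, 9, 10, 15, 16]]
A⁵ = [[2, 12, 15, 10, 10], [12, 18, 20, 31, 31], [15, 20, 22, 37, 37], [10, 31, 37, 34, 35], [10, 31, 37, 35, 34]]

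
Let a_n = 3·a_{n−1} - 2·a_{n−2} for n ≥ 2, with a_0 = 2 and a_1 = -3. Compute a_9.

-2553

With companion matrix B = [[3, -2], [1, 0]], [a_n, a_{n−1}]ᵀ = B·[a_{n−1}, a_{n−2}]ᵀ, so [a_9, a_8]ᵀ = B^8·[a_1, a_0]ᵀ.
B^8 = [[511, -510], [255, -254]], giving [a_9, a_8]ᵀ = [[-2553], [-1273]].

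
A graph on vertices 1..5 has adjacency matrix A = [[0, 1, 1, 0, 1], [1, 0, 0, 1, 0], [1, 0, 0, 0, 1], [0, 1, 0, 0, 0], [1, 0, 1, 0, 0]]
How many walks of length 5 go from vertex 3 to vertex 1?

The number of length-5 walks from vertex 3 to vertex 1 is entry (3,1) of A^5, where A is the adjacency matrix.
A^2 = [[3, 0, 1, 1, 1], [0, 2, 1, 0, 1], [1, 1, 2, 0, 1], [1, 0, 0, 1, 0], [1, 1, 1, 0, 2]]
A^3 = [[2, 4, 4, 0, 4], [4, 0, 1, 2, 1], [4, 1, 2, 1, 3], [0, 2, 1, 0, 1], [4, 1, 3, 1, 2]]
A^4 = [[12, 2, 6, 4, 6], [2, 6, 5, 0, 5], [6, 5, 7, 1, 6], [4, 0, 1, 2, 1], [6, 5, 6, 1, 7]]
A^5 = [[14, 16, 18, 2, 18], [16, 2, 7, 6, 7], [18, 7, 12, 5, 13], [2, 6, 5, 0, 5], [18, 7, 13, 5, 12]]

18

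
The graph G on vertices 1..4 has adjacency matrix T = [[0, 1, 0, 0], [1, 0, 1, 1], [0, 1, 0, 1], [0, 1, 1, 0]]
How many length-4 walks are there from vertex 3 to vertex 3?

7

The number of length-4 walks from vertex 3 to vertex 3 is entry (3,3) of T^4, where T is the adjacency matrix.
T^2 = [[1, 0, 1, 1], [0, 3, 1, 1], [1, 1, 2, 1], [1, 1, 1, 2]]
T^3 = [[0, 3, 1, 1], [3, 2, 4, 4], [1, 4, 2, 3], [1, 4, 3, 2]]
T^4 = [[3, 2, 4, 4], [2, 11, 6, 6], [4, 6, 7, 6], [4, 6, 6, 7]]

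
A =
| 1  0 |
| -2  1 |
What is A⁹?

[[1, 0], [-18, 1]]

A = I + N where N = [[0, 0], [-2, 0]] is strictly lower-triangular, so N² = 0.
(I + N)⁹ = I + 9·N = [[1, 0], [-18, 1]].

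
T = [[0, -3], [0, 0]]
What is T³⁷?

T is strictly triangular, hence nilpotent: T² = 0, so T³⁷ = 0.

[[0, 0], [0, 0]]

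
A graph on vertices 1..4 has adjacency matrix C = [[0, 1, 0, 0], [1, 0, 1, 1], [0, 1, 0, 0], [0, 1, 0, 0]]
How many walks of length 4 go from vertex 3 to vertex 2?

0

The number of length-4 walks from vertex 3 to vertex 2 is entry (3,2) of C^4, where C is the adjacency matrix.
C^2 = [[1, 0, 1, 1], [0, 3, 0, 0], [1, 0, 1, 1], [1, 0, 1, 1]]
C^3 = [[0, 3, 0, 0], [3, 0, 3, 3], [0, 3, 0, 0], [0, 3, 0, 0]]
C^4 = [[3, 0, 3, 3], [0, 9, 0, 0], [3, 0, 3, 3], [3, 0, 3, 3]]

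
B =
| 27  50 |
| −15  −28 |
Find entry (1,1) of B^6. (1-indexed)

−3261

tr B = −1 and det B = −6, so the characteristic polynomial is λ² − (−1)λ + (−6) with roots −3 and 2.
Eigenvectors give P = [[−5, −2], [3, 1]] with P⁻¹ = [[1, 2], [−3, −5]], and B = P·diag(−3, 2)·P⁻¹.
Then B^6 = P·diag(729, 64)·P⁻¹ = [[−3645, −128], [2187, 64]] · [[1, 2], [−3, −5]] = [[−3261, −6650], [1995, 4054]].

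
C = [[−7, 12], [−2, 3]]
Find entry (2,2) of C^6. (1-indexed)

tr C = −4 and det C = 3, so the characteristic polynomial is λ² − (−4)λ + (3) with roots −1 and −3.
Eigenvectors give P = [[−2, 3], [−1, 1]] with P⁻¹ = [[1, −3], [1, −2]], and C = P·diag(−1, −3)·P⁻¹.
Then C^6 = P·diag(1, 729)·P⁻¹ = [[−2, 2187], [−1, 729]] · [[1, −3], [1, −2]] = [[2185, −4368], [728, −1455]].

−1455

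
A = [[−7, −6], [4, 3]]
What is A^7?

[[−6559, −6558], [4372, 4371]]

tr A = −4 and det A = 3, so the characteristic polynomial is λ² − (−4)λ + (3) with roots −1 and −3.
Eigenvectors give P = [[−1, 3], [1, −2]] with P⁻¹ = [[2, 3], [1, 1]], and A = P·diag(−1, −3)·P⁻¹.
Then A^7 = P·diag(−1, −2187)·P⁻¹ = [[1, −6561], [−1, 4374]] · [[2, 3], [1, 1]] = [[−6559, −6558], [4372, 4371]].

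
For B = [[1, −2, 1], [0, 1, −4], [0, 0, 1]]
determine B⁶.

[[1, −12, 126], [0, 1, −24], [0, 0, 1]]

B = I + N where N = [[0, −2, 1], [0, 0, −4], [0, 0, 0]] is strictly upper-triangular, so N³ = 0.
(I + N)⁶ = I + 6·N + 15·N² = [[1, −12, 126], [0, 1, −24], [0, 0, 1]].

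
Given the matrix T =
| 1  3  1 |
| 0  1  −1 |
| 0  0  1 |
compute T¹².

T = I + N where N = [[0, 3, 1], [0, 0, −1], [0, 0, 0]] is strictly upper-triangular, so N³ = 0.
(I + N)¹² = I + 12·N + 66·N² = [[1, 36, −186], [0, 1, −12], [0, 0, 1]].

[[1, 36, −186], [0, 1, −12], [0, 0, 1]]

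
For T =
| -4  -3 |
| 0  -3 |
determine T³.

T² = [[16, 21], [0, 9]]
T³ = [[-64, -111], [0, -27]]

[[-64, -111], [0, -27]]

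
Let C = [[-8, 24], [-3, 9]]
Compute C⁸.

[[-8, 24], [-3, 9]]

C² = C (a projection; rank 1, trace 1), so C⁸ = C.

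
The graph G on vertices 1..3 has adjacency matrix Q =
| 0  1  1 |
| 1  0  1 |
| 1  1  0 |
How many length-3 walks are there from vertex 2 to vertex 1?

3

The number of length-3 walks from vertex 2 to vertex 1 is entry (2,1) of Q³, where Q is the adjacency matrix.
Q² = [[2, 1, 1], [1, 2, 1], [1, 1, 2]]
Q³ = [[2, 3, 3], [3, 2, 3], [3, 3, 2]]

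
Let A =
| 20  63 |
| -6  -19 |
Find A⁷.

tr A = 1 and det A = -2, so the characteristic polynomial is λ² − (1)λ + (-2) with roots 2 and -1.
Eigenvectors give P = [[7, -3], [-2, 1]] with P⁻¹ = [[1, 3], [2, 7]], and A = P·diag(2, -1)·P⁻¹.
Then A⁷ = P·diag(128, -1)·P⁻¹ = [[896, 3], [-256, -1]] · [[1, 3], [2, 7]] = [[902, 2709], [-258, -775]].

[[902, 2709], [-258, -775]]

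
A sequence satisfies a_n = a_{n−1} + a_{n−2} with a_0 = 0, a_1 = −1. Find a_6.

With companion matrix C = [[1, 1], [1, 0]], [a_n, a_{n−1}]ᵀ = C·[a_{n−1}, a_{n−2}]ᵀ, so [a_6, a_5]ᵀ = C⁵·[a_1, a_0]ᵀ.
C⁵ = [[8, 5], [5, 3]], giving [a_6, a_5]ᵀ = [[−8], [−5]].

−8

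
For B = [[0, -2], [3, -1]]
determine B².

[[-6, 2], [-3, -5]]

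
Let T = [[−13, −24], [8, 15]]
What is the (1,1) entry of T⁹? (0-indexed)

78735

tr T = 2 and det T = −3, so the characteristic polynomial is λ² − (2)λ + (−3) with roots −1 and 3.
Eigenvectors give P = [[2, 3], [−1, −2]] with P⁻¹ = [[2, 3], [−1, −2]], and T = P·diag(−1, 3)·P⁻¹.
Then T⁹ = P·diag(−1, 19683)·P⁻¹ = [[−2, 59049], [1, −39366]] · [[2, 3], [−1, −2]] = [[−59053, −118104], [39368, 78735]].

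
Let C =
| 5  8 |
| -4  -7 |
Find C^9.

[[19685, 39368], [-19684, -39367]]

tr C = -2 and det C = -3, so the characteristic polynomial is λ² − (-2)λ + (-3) with roots -3 and 1.
Eigenvectors give P = [[-1, 2], [1, -1]] with P⁻¹ = [[1, 2], [1, 1]], and C = P·diag(-3, 1)·P⁻¹.
Then C^9 = P·diag(-19683, 1)·P⁻¹ = [[19683, 2], [-19683, -1]] · [[1, 2], [1, 1]] = [[19685, 39368], [-19684, -39367]].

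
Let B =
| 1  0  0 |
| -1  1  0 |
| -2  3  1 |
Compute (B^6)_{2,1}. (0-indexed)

18

B = I + N where N = [[0, 0, 0], [-1, 0, 0], [-2, 3, 0]] is strictly lower-triangular, so N^3 = 0.
(I + N)^6 = I + 6·N + 15·N^2 = [[1, 0, 0], [-6, 1, 0], [-57, 18, 1]].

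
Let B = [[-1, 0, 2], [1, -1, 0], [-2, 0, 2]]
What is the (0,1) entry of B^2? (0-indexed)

0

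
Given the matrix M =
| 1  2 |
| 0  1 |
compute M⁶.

M = I + N where N = [[0, 2], [0, 0]] is strictly upper-triangular, so N² = 0.
(I + N)⁶ = I + 6·N = [[1, 12], [0, 1]].

[[1, 12], [0, 1]]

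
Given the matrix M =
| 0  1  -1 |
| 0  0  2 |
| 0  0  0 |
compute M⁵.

M is strictly triangular, hence nilpotent: M³ = 0, so M⁵ = 0.

[[0, 0, 0], [0, 0, 0], [0, 0, 0]]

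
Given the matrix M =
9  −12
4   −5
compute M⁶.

[[2913, −4368], [1456, −2183]]

tr M = 4 and det M = 3, so the characteristic polynomial is λ² − (4)λ + (3) with roots 1 and 3.
Eigenvectors give P = [[−3, 2], [−2, 1]] with P⁻¹ = [[1, −2], [2, −3]], and M = P·diag(1, 3)·P⁻¹.
Then M⁶ = P·diag(1, 729)·P⁻¹ = [[−3, 1458], [−2, 729]] · [[1, −2], [2, −3]] = [[2913, −4368], [1456, −2183]].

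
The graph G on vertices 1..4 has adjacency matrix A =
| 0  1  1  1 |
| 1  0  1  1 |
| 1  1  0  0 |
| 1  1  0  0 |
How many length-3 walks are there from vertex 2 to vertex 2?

4

The number of length-3 walks from vertex 2 to vertex 2 is entry (2,2) of A³, where A is the adjacency matrix.
A² = [[3, 2, 1, 1], [2, 3, 1, 1], [1, 1, 2, 2], [1, 1, 2, 2]]
A³ = [[4, 5, 5, 5], [5, 4, 5, 5], [5, 5, 2, 2], [5, 5, 2, 2]]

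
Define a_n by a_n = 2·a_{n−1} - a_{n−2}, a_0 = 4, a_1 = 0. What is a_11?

-40

With companion matrix A = [[2, -1], [1, 0]], [a_n, a_{n−1}]ᵀ = A·[a_{n−1}, a_{n−2}]ᵀ, so [a_11, a_10]ᵀ = A¹⁰·[a_1, a_0]ᵀ.
A¹⁰ = [[11, -10], [10, -9]], giving [a_11, a_10]ᵀ = [[-40], [-36]].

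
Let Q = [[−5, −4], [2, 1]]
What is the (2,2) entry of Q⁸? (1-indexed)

tr Q = −4 and det Q = 3, so the characteristic polynomial is λ² − (−4)λ + (3) with roots −3 and −1.
Eigenvectors give P = [[−2, −1], [1, 1]] with P⁻¹ = [[−1, −1], [1, 2]], and Q = P·diag(−3, −1)·P⁻¹.
Then Q⁸ = P·diag(6561, 1)·P⁻¹ = [[−13122, −1], [6561, 1]] · [[−1, −1], [1, 2]] = [[13121, 13120], [−6560, −6559]].

−6559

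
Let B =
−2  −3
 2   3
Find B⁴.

[[−2, −3], [2, 3]]

B² = B (a projection; rank 1, trace 1), so B⁴ = B.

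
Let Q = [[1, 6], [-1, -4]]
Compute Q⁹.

tr Q = -3 and det Q = 2, so the characteristic polynomial is λ² − (-3)λ + (2) with roots -1 and -2.
Eigenvectors give P = [[3, -2], [-1, 1]] with P⁻¹ = [[1, 2], [1, 3]], and Q = P·diag(-1, -2)·P⁻¹.
Then Q⁹ = P·diag(-1, -512)·P⁻¹ = [[-3, 1024], [1, -512]] · [[1, 2], [1, 3]] = [[1021, 3066], [-511, -1534]].

[[1021, 3066], [-511, -1534]]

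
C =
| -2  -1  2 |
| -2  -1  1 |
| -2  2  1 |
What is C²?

[[2, 7, -3], [4, 5, -4], [-2, 2, -1]]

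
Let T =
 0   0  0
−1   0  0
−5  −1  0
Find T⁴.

[[0, 0, 0], [0, 0, 0], [0, 0, 0]]

T is strictly triangular, hence nilpotent: T³ = 0, so T⁴ = 0.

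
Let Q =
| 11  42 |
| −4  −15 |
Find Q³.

tr Q = −4 and det Q = 3, so the characteristic polynomial is λ² − (−4)λ + (3) with roots −3 and −1.
Eigenvectors give P = [[3, −7], [−1, 2]] with P⁻¹ = [[−2, −7], [−1, −3]], and Q = P·diag(−3, −1)·P⁻¹.
Then Q³ = P·diag(−27, −1)·P⁻¹ = [[−81, 7], [27, −2]] · [[−2, −7], [−1, −3]] = [[155, 546], [−52, −183]].

[[155, 546], [−52, −183]]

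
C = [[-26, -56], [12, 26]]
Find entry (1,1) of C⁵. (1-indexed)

-416

tr C = 0 and det C = -4, so the characteristic polynomial is λ² − (0)λ + (-4) with roots 2 and -2.
Eigenvectors give P = [[-2, 7], [1, -3]] with P⁻¹ = [[3, 7], [1, 2]], and C = P·diag(2, -2)·P⁻¹.
Then C⁵ = P·diag(32, -32)·P⁻¹ = [[-64, -224], [32, 96]] · [[3, 7], [1, 2]] = [[-416, -896], [192, 416]].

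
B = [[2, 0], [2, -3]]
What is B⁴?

B² = [[4, 0], [-2, 9]]
B³ = [[8, 0], [14, -27]]
B⁴ = [[16, 0], [-26, 81]]

[[16, 0], [-26, 81]]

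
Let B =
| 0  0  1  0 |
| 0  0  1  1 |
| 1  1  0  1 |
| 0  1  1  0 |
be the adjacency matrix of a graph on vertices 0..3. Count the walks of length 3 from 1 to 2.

4

The number of length-3 walks from vertex 1 to vertex 2 is entry (1,2) of B³, where B is the adjacency matrix.
B² = [[1, 1, 0, 1], [1, 2, 1, 1], [0, 1, 3, 1], [1, 1, 1, 2]]
B³ = [[0, 1, 3, 1], [1, 2, 4, 3], [3, 4, 2, 4], [1, 3, 4, 2]]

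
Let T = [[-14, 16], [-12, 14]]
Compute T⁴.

tr T = 0 and det T = -4, so the characteristic polynomial is λ² − (0)λ + (-4) with roots -2 and 2.
Eigenvectors give P = [[4, 1], [3, 1]] with P⁻¹ = [[1, -1], [-3, 4]], and T = P·diag(-2, 2)·P⁻¹.
Then T⁴ = P·diag(16, 16)·P⁻¹ = [[64, 16], [48, 16]] · [[1, -1], [-3, 4]] = [[16, 0], [0, 16]].

[[16, 0], [0, 16]]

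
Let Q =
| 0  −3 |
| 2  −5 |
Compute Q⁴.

[[−114, 195], [−130, 211]]

tr Q = −5 and det Q = 6, so the characteristic polynomial is λ² − (−5)λ + (6) with roots −2 and −3.
Eigenvectors give P = [[3, 1], [2, 1]] with P⁻¹ = [[1, −1], [−2, 3]], and Q = P·diag(−2, −3)·P⁻¹.
Then Q⁴ = P·diag(16, 81)·P⁻¹ = [[48, 81], [32, 81]] · [[1, −1], [−2, 3]] = [[−114, 195], [−130, 211]].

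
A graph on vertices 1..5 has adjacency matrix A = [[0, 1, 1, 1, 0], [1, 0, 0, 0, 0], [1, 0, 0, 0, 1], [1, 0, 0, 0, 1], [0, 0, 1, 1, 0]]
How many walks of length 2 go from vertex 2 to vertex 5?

0

The number of length-2 walks from vertex 2 to vertex 5 is entry (2,5) of A², where A is the adjacency matrix.
A² = [[3, 0, 0, 0, 2], [0, 1, 1, 1, 0], [0, 1, 2, 2, 0], [0, 1, 2, 2, 0], [2, 0, 0, 0, 2]]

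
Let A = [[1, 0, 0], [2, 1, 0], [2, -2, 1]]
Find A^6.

A = I + N where N = [[0, 0, 0], [2, 0, 0], [2, -2, 0]] is strictly lower-triangular, so N^3 = 0.
(I + N)^6 = I + 6·N + 15·N^2 = [[1, 0, 0], [12, 1, 0], [-48, -12, 1]].

[[1, 0, 0], [12, 1, 0], [-48, -12, 1]]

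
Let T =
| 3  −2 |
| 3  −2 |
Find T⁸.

[[3, −2], [3, −2]]

T² = T (a projection; rank 1, trace 1), so T⁸ = T.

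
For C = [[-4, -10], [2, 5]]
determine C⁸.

C² = C (a projection; rank 1, trace 1), so C⁸ = C.

[[-4, -10], [2, 5]]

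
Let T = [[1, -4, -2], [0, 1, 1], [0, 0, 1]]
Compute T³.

T = I + N where N = [[0, -4, -2], [0, 0, 1], [0, 0, 0]] is strictly upper-triangular, so N³ = 0.
(I + N)³ = I + 3·N + 3·N² = [[1, -12, -18], [0, 1, 3], [0, 0, 1]].

[[1, -12, -18], [0, 1, 3], [0, 0, 1]]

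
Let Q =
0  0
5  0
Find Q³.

[[0, 0], [0, 0]]

Q is strictly triangular, hence nilpotent: Q² = 0, so Q³ = 0.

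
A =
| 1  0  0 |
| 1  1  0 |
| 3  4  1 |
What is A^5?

[[1, 0, 0], [5, 1, 0], [55, 20, 1]]

A = I + N where N = [[0, 0, 0], [1, 0, 0], [3, 4, 0]] is strictly lower-triangular, so N^3 = 0.
(I + N)^5 = I + 5·N + 10·N^2 = [[1, 0, 0], [5, 1, 0], [55, 20, 1]].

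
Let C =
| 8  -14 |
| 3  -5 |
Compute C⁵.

tr C = 3 and det C = 2, so the characteristic polynomial is λ² − (3)λ + (2) with roots 1 and 2.
Eigenvectors give P = [[2, 7], [1, 3]] with P⁻¹ = [[-3, 7], [1, -2]], and C = P·diag(1, 2)·P⁻¹.
Then C⁵ = P·diag(1, 32)·P⁻¹ = [[2, 224], [1, 96]] · [[-3, 7], [1, -2]] = [[218, -434], [93, -185]].

[[218, -434], [93, -185]]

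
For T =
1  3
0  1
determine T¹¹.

[[1, 33], [0, 1]]

T = I + N where N = [[0, 3], [0, 0]] is strictly upper-triangular, so N² = 0.
(I + N)¹¹ = I + 11·N = [[1, 33], [0, 1]].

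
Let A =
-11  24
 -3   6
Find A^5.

[[-1931, 5064], [-633, 1656]]

tr A = -5 and det A = 6, so the characteristic polynomial is λ² − (-5)λ + (6) with roots -2 and -3.
Eigenvectors give P = [[-8, 3], [-3, 1]] with P⁻¹ = [[1, -3], [3, -8]], and A = P·diag(-2, -3)·P⁻¹.
Then A^5 = P·diag(-32, -243)·P⁻¹ = [[256, -729], [96, -243]] · [[1, -3], [3, -8]] = [[-1931, 5064], [-633, 1656]].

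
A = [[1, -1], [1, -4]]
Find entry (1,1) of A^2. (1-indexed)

0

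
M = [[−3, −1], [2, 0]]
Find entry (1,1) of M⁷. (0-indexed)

tr M = −3 and det M = 2, so the characteristic polynomial is λ² − (−3)λ + (2) with roots −1 and −2.
Eigenvectors give P = [[−1, −1], [2, 1]] with P⁻¹ = [[1, 1], [−2, −1]], and M = P·diag(−1, −2)·P⁻¹.
Then M⁷ = P·diag(−1, −128)·P⁻¹ = [[1, 128], [−2, −128]] · [[1, 1], [−2, −1]] = [[−255, −127], [254, 126]].

126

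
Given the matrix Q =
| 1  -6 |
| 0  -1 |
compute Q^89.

[[1, -6], [0, -1]]

Q² = I (check: tr Q = 0 and det Q = -1), so Q^89 = Q since 89 is odd.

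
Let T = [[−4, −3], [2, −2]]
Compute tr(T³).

36

T² = [[10, 18], [−12, −2]]
T³ = [[−4, −66], [44, 40]]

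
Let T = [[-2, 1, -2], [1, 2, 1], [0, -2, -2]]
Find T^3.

T^2 = [[5, 4, 9], [0, 3, -2], [-2, 0, 2]]
T^3 = [[-6, -5, -24], [3, 10, 7], [4, -6, 0]]

[[-6, -5, -24], [3, 10, 7], [4, -6, 0]]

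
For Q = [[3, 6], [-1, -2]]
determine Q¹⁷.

Q² = Q (a projection; rank 1, trace 1), so Q¹⁷ = Q.

[[3, 6], [-1, -2]]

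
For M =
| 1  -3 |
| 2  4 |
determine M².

[[-5, -15], [10, 10]]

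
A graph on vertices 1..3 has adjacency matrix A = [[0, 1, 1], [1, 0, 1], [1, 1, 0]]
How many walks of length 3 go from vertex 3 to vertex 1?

3

The number of length-3 walks from vertex 3 to vertex 1 is entry (3,1) of A³, where A is the adjacency matrix.
A² = [[2, 1, 1], [1, 2, 1], [1, 1, 2]]
A³ = [[2, 3, 3], [3, 2, 3], [3, 3, 2]]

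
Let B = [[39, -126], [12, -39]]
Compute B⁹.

[[255879, -826686], [78732, -255879]]

tr B = 0 and det B = -9, so the characteristic polynomial is λ² − (0)λ + (-9) with roots -3 and 3.
Eigenvectors give P = [[3, 7], [1, 2]] with P⁻¹ = [[-2, 7], [1, -3]], and B = P·diag(-3, 3)·P⁻¹.
Then B⁹ = P·diag(-19683, 19683)·P⁻¹ = [[-59049, 137781], [-19683, 39366]] · [[-2, 7], [1, -3]] = [[255879, -826686], [78732, -255879]].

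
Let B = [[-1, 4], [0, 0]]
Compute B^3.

[[-1, 4], [0, 0]]

B^2 = [[1, -4], [0, 0]]
B^3 = [[-1, 4], [0, 0]]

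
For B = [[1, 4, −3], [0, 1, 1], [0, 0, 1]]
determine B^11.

B = I + N where N = [[0, 4, −3], [0, 0, 1], [0, 0, 0]] is strictly upper-triangular, so N^3 = 0.
(I + N)^11 = I + 11·N + 55·N^2 = [[1, 44, 187], [0, 1, 11], [0, 0, 1]].

[[1, 44, 187], [0, 1, 11], [0, 0, 1]]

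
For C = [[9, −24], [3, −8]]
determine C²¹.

C² = C (a projection; rank 1, trace 1), so C²¹ = C.

[[9, −24], [3, −8]]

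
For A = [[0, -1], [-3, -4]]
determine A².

[[3, 4], [12, 19]]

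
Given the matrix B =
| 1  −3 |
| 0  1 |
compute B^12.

[[1, −36], [0, 1]]

B = I + N where N = [[0, −3], [0, 0]] is strictly upper-triangular, so N^2 = 0.
(I + N)^12 = I + 12·N = [[1, −36], [0, 1]].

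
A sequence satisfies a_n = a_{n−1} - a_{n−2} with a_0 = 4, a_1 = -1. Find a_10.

With companion matrix B = [[1, -1], [1, 0]], [a_n, a_{n−1}]ᵀ = B·[a_{n−1}, a_{n−2}]ᵀ, so [a_10, a_9]ᵀ = B⁹·[a_1, a_0]ᵀ.
B⁹ = [[-1, 0], [0, -1]], giving [a_10, a_9]ᵀ = [[1], [-4]].

1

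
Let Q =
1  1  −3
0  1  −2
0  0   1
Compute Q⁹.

[[1, 9, −99], [0, 1, −18], [0, 0, 1]]

Q = I + N where N = [[0, 1, −3], [0, 0, −2], [0, 0, 0]] is strictly upper-triangular, so N³ = 0.
(I + N)⁹ = I + 9·N + 36·N² = [[1, 9, −99], [0, 1, −18], [0, 0, 1]].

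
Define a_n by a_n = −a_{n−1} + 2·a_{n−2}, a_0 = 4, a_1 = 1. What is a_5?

−29

With companion matrix A = [[−1, 2], [1, 0]], [a_n, a_{n−1}]ᵀ = A·[a_{n−1}, a_{n−2}]ᵀ, so [a_5, a_4]ᵀ = A⁴·[a_1, a_0]ᵀ.
A⁴ = [[11, −10], [−5, 6]], giving [a_5, a_4]ᵀ = [[−29], [19]].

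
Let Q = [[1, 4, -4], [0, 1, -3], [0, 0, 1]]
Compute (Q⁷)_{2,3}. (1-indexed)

-21

Q = I + N where N = [[0, 4, -4], [0, 0, -3], [0, 0, 0]] is strictly upper-triangular, so N³ = 0.
(I + N)⁷ = I + 7·N + 21·N² = [[1, 28, -280], [0, 1, -21], [0, 0, 1]].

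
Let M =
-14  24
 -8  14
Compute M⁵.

tr M = 0 and det M = -4, so the characteristic polynomial is λ² − (0)λ + (-4) with roots -2 and 2.
Eigenvectors give P = [[2, 3], [1, 2]] with P⁻¹ = [[2, -3], [-1, 2]], and M = P·diag(-2, 2)·P⁻¹.
Then M⁵ = P·diag(-32, 32)·P⁻¹ = [[-64, 96], [-32, 64]] · [[2, -3], [-1, 2]] = [[-224, 384], [-128, 224]].

[[-224, 384], [-128, 224]]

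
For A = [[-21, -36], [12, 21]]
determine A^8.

tr A = 0 and det A = -9, so the characteristic polynomial is λ² − (0)λ + (-9) with roots -3 and 3.
Eigenvectors give P = [[-2, 3], [1, -2]] with P⁻¹ = [[-2, -3], [-1, -2]], and A = P·diag(-3, 3)·P⁻¹.
Then A^8 = P·diag(6561, 6561)·P⁻¹ = [[-13122, 19683], [6561, -13122]] · [[-2, -3], [-1, -2]] = [[6561, 0], [0, 6561]].

[[6561, 0], [0, 6561]]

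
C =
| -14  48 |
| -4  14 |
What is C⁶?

tr C = 0 and det C = -4, so the characteristic polynomial is λ² − (0)λ + (-4) with roots -2 and 2.
Eigenvectors give P = [[4, 3], [1, 1]] with P⁻¹ = [[1, -3], [-1, 4]], and C = P·diag(-2, 2)·P⁻¹.
Then C⁶ = P·diag(64, 64)·P⁻¹ = [[256, 192], [64, 64]] · [[1, -3], [-1, 4]] = [[64, 0], [0, 64]].

[[64, 0], [0, 64]]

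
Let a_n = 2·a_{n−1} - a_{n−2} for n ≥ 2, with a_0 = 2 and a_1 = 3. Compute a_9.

11

With companion matrix C = [[2, -1], [1, 0]], [a_n, a_{n−1}]ᵀ = C·[a_{n−1}, a_{n−2}]ᵀ, so [a_9, a_8]ᵀ = C⁸·[a_1, a_0]ᵀ.
C⁸ = [[9, -8], [8, -7]], giving [a_9, a_8]ᵀ = [[11], [10]].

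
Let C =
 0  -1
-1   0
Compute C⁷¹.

C² = I (check: tr C = 0 and det C = -1), so C⁷¹ = C since 71 is odd.

[[0, -1], [-1, 0]]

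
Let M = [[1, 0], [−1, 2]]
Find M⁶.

[[1, 0], [−63, 64]]

tr M = 3 and det M = 2, so the characteristic polynomial is λ² − (3)λ + (2) with roots 1 and 2.
Eigenvectors give P = [[1, 0], [1, −1]] with P⁻¹ = [[1, 0], [1, −1]], and M = P·diag(1, 2)·P⁻¹.
Then M⁶ = P·diag(1, 64)·P⁻¹ = [[1, 0], [1, −64]] · [[1, 0], [1, −1]] = [[1, 0], [−63, 64]].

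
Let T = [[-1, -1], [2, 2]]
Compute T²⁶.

[[-1, -1], [2, 2]]

T² = T (a projection; rank 1, trace 1), so T²⁶ = T.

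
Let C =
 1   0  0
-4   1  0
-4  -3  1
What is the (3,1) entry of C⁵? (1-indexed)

100

C = I + N where N = [[0, 0, 0], [-4, 0, 0], [-4, -3, 0]] is strictly lower-triangular, so N³ = 0.
(I + N)⁵ = I + 5·N + 10·N² = [[1, 0, 0], [-20, 1, 0], [100, -15, 1]].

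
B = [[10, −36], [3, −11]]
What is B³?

[[28, −108], [9, −35]]

tr B = −1 and det B = −2, so the characteristic polynomial is λ² − (−1)λ + (−2) with roots −2 and 1.
Eigenvectors give P = [[3, 4], [1, 1]] with P⁻¹ = [[−1, 4], [1, −3]], and B = P·diag(−2, 1)·P⁻¹.
Then B³ = P·diag(−8, 1)·P⁻¹ = [[−24, 4], [−8, 1]] · [[−1, 4], [1, −3]] = [[28, −108], [9, −35]].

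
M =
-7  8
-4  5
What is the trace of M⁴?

82

tr M = -2 and det M = -3, so the characteristic polynomial is λ² − (-2)λ + (-3) with roots 1 and -3.
Eigenvectors give P = [[-1, 2], [-1, 1]] with P⁻¹ = [[1, -2], [1, -1]], and M = P·diag(1, -3)·P⁻¹.
Then M⁴ = P·diag(1, 81)·P⁻¹ = [[-1, 162], [-1, 81]] · [[1, -2], [1, -1]] = [[161, -160], [80, -79]].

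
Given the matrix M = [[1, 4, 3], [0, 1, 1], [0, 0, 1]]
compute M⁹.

[[1, 36, 171], [0, 1, 9], [0, 0, 1]]

M = I + N where N = [[0, 4, 3], [0, 0, 1], [0, 0, 0]] is strictly upper-triangular, so N³ = 0.
(I + N)⁹ = I + 9·N + 36·N² = [[1, 36, 171], [0, 1, 9], [0, 0, 1]].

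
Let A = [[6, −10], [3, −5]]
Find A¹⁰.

[[6, −10], [3, −5]]

A² = A (a projection; rank 1, trace 1), so A¹⁰ = A.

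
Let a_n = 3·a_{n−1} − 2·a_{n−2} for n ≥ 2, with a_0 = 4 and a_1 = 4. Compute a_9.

With companion matrix A = [[3, −2], [1, 0]], [a_n, a_{n−1}]ᵀ = A·[a_{n−1}, a_{n−2}]ᵀ, so [a_9, a_8]ᵀ = A⁸·[a_1, a_0]ᵀ.
A⁸ = [[511, −510], [255, −254]], giving [a_9, a_8]ᵀ = [[4], [4]].

4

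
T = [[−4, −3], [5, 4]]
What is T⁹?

[[−4, −3], [5, 4]]

T² = I (check: tr T = 0 and det T = −1), so T⁹ = T since 9 is odd.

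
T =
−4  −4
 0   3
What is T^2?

[[16, 4], [0, 9]]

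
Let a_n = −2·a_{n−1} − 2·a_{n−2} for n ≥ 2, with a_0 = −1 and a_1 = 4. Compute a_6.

With companion matrix Q = [[−2, −2], [1, 0]], [a_n, a_{n−1}]ᵀ = Q·[a_{n−1}, a_{n−2}]ᵀ, so [a_6, a_5]ᵀ = Q^5·[a_1, a_0]ᵀ.
Q^5 = [[8, 8], [−4, 0]], giving [a_6, a_5]ᵀ = [[24], [−16]].

24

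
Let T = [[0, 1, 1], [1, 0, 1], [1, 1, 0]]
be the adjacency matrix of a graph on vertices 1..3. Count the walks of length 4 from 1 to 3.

The number of length-4 walks from vertex 1 to vertex 3 is entry (1,3) of T^4, where T is the adjacency matrix.
T^2 = [[2, 1, 1], [1, 2, 1], [1, 1, 2]]
T^3 = [[2, 3, 3], [3, 2, 3], [3, 3, 2]]
T^4 = [[6, 5, 5], [5, 6, 5], [5, 5, 6]]

5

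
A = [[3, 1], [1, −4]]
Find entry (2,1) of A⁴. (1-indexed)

A² = [[10, −1], [−1, 17]]
A³ = [[29, 14], [14, −69]]
A⁴ = [[101, −27], [−27, 290]]

−27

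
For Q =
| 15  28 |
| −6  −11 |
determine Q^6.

[[5097, 10192], [−2184, −4367]]

tr Q = 4 and det Q = 3, so the characteristic polynomial is λ² − (4)λ + (3) with roots 3 and 1.
Eigenvectors give P = [[7, −2], [−3, 1]] with P⁻¹ = [[1, 2], [3, 7]], and Q = P·diag(3, 1)·P⁻¹.
Then Q^6 = P·diag(729, 1)·P⁻¹ = [[5103, −2], [−2187, 1]] · [[1, 2], [3, 7]] = [[5097, 10192], [−2184, −4367]].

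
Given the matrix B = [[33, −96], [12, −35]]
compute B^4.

[[−639, 1920], [−240, 721]]

tr B = −2 and det B = −3, so the characteristic polynomial is λ² − (−2)λ + (−3) with roots −3 and 1.
Eigenvectors give P = [[8, −3], [3, −1]] with P⁻¹ = [[−1, 3], [−3, 8]], and B = P·diag(−3, 1)·P⁻¹.
Then B^4 = P·diag(81, 1)·P⁻¹ = [[648, −3], [243, −1]] · [[−1, 3], [−3, 8]] = [[−639, 1920], [−240, 721]].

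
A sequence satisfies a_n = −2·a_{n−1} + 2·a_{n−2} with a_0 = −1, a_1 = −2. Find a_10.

With companion matrix B = [[−2, 2], [1, 0]], [a_n, a_{n−1}]ᵀ = B·[a_{n−1}, a_{n−2}]ᵀ, so [a_10, a_9]ᵀ = B⁹·[a_1, a_0]ᵀ.
B⁹ = [[−6688, 4896], [2448, −1792]], giving [a_10, a_9]ᵀ = [[8480], [−3104]].

8480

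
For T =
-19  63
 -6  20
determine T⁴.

[[-89, 315], [-30, 106]]

tr T = 1 and det T = -2, so the characteristic polynomial is λ² − (1)λ + (-2) with roots 2 and -1.
Eigenvectors give P = [[3, 7], [1, 2]] with P⁻¹ = [[-2, 7], [1, -3]], and T = P·diag(2, -1)·P⁻¹.
Then T⁴ = P·diag(16, 1)·P⁻¹ = [[48, 7], [16, 2]] · [[-2, 7], [1, -3]] = [[-89, 315], [-30, 106]].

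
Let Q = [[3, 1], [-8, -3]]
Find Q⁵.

Q² = I (check: tr Q = 0 and det Q = -1), so Q⁵ = Q since 5 is odd.

[[3, 1], [-8, -3]]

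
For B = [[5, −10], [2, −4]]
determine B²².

[[5, −10], [2, −4]]

B² = B (a projection; rank 1, trace 1), so B²² = B.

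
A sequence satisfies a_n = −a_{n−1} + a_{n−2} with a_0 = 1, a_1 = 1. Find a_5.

With companion matrix B = [[−1, 1], [1, 0]], [a_n, a_{n−1}]ᵀ = B·[a_{n−1}, a_{n−2}]ᵀ, so [a_5, a_4]ᵀ = B⁴·[a_1, a_0]ᵀ.
B⁴ = [[5, −3], [−3, 2]], giving [a_5, a_4]ᵀ = [[2], [−1]].

2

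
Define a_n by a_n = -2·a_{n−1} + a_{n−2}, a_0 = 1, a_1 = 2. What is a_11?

With companion matrix C = [[-2, 1], [1, 0]], [a_n, a_{n−1}]ᵀ = C·[a_{n−1}, a_{n−2}]ᵀ, so [a_11, a_10]ᵀ = C¹⁰·[a_1, a_0]ᵀ.
C¹⁰ = [[5741, -2378], [-2378, 985]], giving [a_11, a_10]ᵀ = [[9104], [-3771]].

9104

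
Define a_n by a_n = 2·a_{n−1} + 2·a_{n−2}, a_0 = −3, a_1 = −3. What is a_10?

−34752

With companion matrix M = [[2, 2], [1, 0]], [a_n, a_{n−1}]ᵀ = M·[a_{n−1}, a_{n−2}]ᵀ, so [a_10, a_9]ᵀ = M⁹·[a_1, a_0]ᵀ.
M⁹ = [[6688, 4896], [2448, 1792]], giving [a_10, a_9]ᵀ = [[−34752], [−12720]].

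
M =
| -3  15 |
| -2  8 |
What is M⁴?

[[-309, 975], [-130, 406]]

tr M = 5 and det M = 6, so the characteristic polynomial is λ² − (5)λ + (6) with roots 3 and 2.
Eigenvectors give P = [[-5, 3], [-2, 1]] with P⁻¹ = [[1, -3], [2, -5]], and M = P·diag(3, 2)·P⁻¹.
Then M⁴ = P·diag(81, 16)·P⁻¹ = [[-405, 48], [-162, 16]] · [[1, -3], [2, -5]] = [[-309, 975], [-130, 406]].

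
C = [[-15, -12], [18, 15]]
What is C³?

tr C = 0 and det C = -9, so the characteristic polynomial is λ² − (0)λ + (-9) with roots 3 and -3.
Eigenvectors give P = [[-2, -1], [3, 1]] with P⁻¹ = [[1, 1], [-3, -2]], and C = P·diag(3, -3)·P⁻¹.
Then C³ = P·diag(27, -27)·P⁻¹ = [[-54, 27], [81, -27]] · [[1, 1], [-3, -2]] = [[-135, -108], [162, 135]].

[[-135, -108], [162, 135]]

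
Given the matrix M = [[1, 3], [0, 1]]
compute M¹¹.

M = I + N where N = [[0, 3], [0, 0]] is strictly upper-triangular, so N² = 0.
(I + N)¹¹ = I + 11·N = [[1, 33], [0, 1]].

[[1, 33], [0, 1]]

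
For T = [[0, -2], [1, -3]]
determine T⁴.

tr T = -3 and det T = 2, so the characteristic polynomial is λ² − (-3)λ + (2) with roots -2 and -1.
Eigenvectors give P = [[-1, 2], [-1, 1]] with P⁻¹ = [[1, -2], [1, -1]], and T = P·diag(-2, -1)·P⁻¹.
Then T⁴ = P·diag(16, 1)·P⁻¹ = [[-16, 2], [-16, 1]] · [[1, -2], [1, -1]] = [[-14, 30], [-15, 31]].

[[-14, 30], [-15, 31]]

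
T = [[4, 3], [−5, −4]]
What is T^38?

[[1, 0], [0, 1]]

T² = I (check: tr T = 0 and det T = −1), so T^38 = I since 38 is even.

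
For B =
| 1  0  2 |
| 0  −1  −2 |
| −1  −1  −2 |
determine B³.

B² = [[−1, −2, −2], [2, 3, 6], [1, 3, 4]]
B³ = [[1, 4, 6], [−4, −9, −14], [−3, −7, −12]]

[[1, 4, 6], [−4, −9, −14], [−3, −7, −12]]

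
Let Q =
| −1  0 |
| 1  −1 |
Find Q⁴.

Q² = [[1, 0], [−2, 1]]
Q³ = [[−1, 0], [3, −1]]
Q⁴ = [[1, 0], [−4, 1]]

[[1, 0], [−4, 1]]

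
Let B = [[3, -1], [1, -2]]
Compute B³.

[[23, -6], [6, -7]]

B² = [[8, -1], [1, 3]]
B³ = [[23, -6], [6, -7]]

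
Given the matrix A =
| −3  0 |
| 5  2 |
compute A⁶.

tr A = −1 and det A = −6, so the characteristic polynomial is λ² − (−1)λ + (−6) with roots 2 and −3.
Eigenvectors give P = [[0, 1], [−1, −1]] with P⁻¹ = [[−1, −1], [1, 0]], and A = P·diag(2, −3)·P⁻¹.
Then A⁶ = P·diag(64, 729)·P⁻¹ = [[0, 729], [−64, −729]] · [[−1, −1], [1, 0]] = [[729, 0], [−665, 64]].

[[729, 0], [−665, 64]]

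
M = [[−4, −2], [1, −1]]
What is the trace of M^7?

tr M = −5 and det M = 6, so the characteristic polynomial is λ² − (−5)λ + (6) with roots −2 and −3.
Eigenvectors give P = [[1, −2], [−1, 1]] with P⁻¹ = [[−1, −2], [−1, −1]], and M = P·diag(−2, −3)·P⁻¹.
Then M^7 = P·diag(−128, −2187)·P⁻¹ = [[−128, 4374], [128, −2187]] · [[−1, −2], [−1, −1]] = [[−4246, −4118], [2059, 1931]].

−2315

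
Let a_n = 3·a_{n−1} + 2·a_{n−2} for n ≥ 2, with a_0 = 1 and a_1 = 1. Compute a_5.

With companion matrix C = [[3, 2], [1, 0]], [a_n, a_{n−1}]ᵀ = C·[a_{n−1}, a_{n−2}]ᵀ, so [a_5, a_4]ᵀ = C⁴·[a_1, a_0]ᵀ.
C⁴ = [[139, 78], [39, 22]], giving [a_5, a_4]ᵀ = [[217], [61]].

217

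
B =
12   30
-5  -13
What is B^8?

tr B = -1 and det B = -6, so the characteristic polynomial is λ² − (-1)λ + (-6) with roots -3 and 2.
Eigenvectors give P = [[-2, 3], [1, -1]] with P⁻¹ = [[1, 3], [1, 2]], and B = P·diag(-3, 2)·P⁻¹.
Then B^8 = P·diag(6561, 256)·P⁻¹ = [[-13122, 768], [6561, -256]] · [[1, 3], [1, 2]] = [[-12354, -37830], [6305, 19171]].

[[-12354, -37830], [6305, 19171]]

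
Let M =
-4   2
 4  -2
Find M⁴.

M² = [[24, -12], [-24, 12]]
M³ = [[-144, 72], [144, -72]]
M⁴ = [[864, -432], [-864, 432]]

[[864, -432], [-864, 432]]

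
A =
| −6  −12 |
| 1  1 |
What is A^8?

[[25476, 75660], [−6305, −18659]]

tr A = −5 and det A = 6, so the characteristic polynomial is λ² − (−5)λ + (6) with roots −3 and −2.
Eigenvectors give P = [[−4, 3], [1, −1]] with P⁻¹ = [[−1, −3], [−1, −4]], and A = P·diag(−3, −2)·P⁻¹.
Then A^8 = P·diag(6561, 256)·P⁻¹ = [[−26244, 768], [6561, −256]] · [[−1, −3], [−1, −4]] = [[25476, 75660], [−6305, −18659]].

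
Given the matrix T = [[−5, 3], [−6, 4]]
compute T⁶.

[[127, −63], [126, −62]]

tr T = −1 and det T = −2, so the characteristic polynomial is λ² − (−1)λ + (−2) with roots 1 and −2.
Eigenvectors give P = [[−1, 1], [−2, 1]] with P⁻¹ = [[1, −1], [2, −1]], and T = P·diag(1, −2)·P⁻¹.
Then T⁶ = P·diag(1, 64)·P⁻¹ = [[−1, 64], [−2, 64]] · [[1, −1], [2, −1]] = [[127, −63], [126, −62]].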